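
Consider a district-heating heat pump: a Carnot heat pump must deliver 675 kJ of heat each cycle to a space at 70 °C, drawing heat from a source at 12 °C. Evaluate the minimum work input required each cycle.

T_H = 70 °C → 70 + 273.15 = 343.15 K.
T_C = 12 °C → 12 + 273.15 = 285.15 K.
COP_HP = T_H/(T_H − T_C) = 343.15/58.00 = 5.9164.
W = Q_H/COP_HP = 675/5.9164 = 114 kJ.

W_in ≈ 114 kJ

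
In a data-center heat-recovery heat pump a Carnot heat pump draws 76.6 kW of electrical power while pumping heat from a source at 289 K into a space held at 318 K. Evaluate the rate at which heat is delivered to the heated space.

COP_HP = T_H/(T_H − T_C) = 318.00/29.00 = 10.9655.
Q_H = COP_HP · W = 10.9655 × 76.6 = 840 kW.

Q̇_H ≈ 840 kW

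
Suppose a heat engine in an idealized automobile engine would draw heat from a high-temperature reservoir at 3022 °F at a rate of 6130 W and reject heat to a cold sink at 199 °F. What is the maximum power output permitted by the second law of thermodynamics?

T_H = 3022 °F → (3022 − 32) × 5/9 = 1661.11 °C = 1934.26 K.
T_C = 199 °F → (199 − 32) × 5/9 = 92.78 °C = 365.93 K.
By the Carnot theorem, η_max = 1 − T_C/T_H = 1 − 365.93/1934.26 = 0.8108.
W_max = η_max · Q_H = 0.8108 × 6130 = 4970 W.

Ẇ_max ≈ 4970 W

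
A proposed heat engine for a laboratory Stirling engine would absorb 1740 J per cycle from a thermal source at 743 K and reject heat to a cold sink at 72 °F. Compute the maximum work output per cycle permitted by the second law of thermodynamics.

W_max ≈ 1050 J

T_C = 72 °F → (72 − 32) × 5/9 = 22.22 °C = 295.37 K.
By the Carnot theorem, η_max = 1 − T_C/T_H = 1 − 295.37/743.00 = 0.6025.
W_max = η_max · Q_H = 0.6025 × 1740 = 1050 J.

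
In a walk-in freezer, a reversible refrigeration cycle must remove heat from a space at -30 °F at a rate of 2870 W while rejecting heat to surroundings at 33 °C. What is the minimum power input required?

T_H = 33 °C → 33 + 273.15 = 306.15 K.
T_C = -30 °F → (-30 − 32) × 5/9 = -34.44 °C = 238.71 K.
The reversible coefficient of performance is COP_R = T_C/(T_H − T_C) = 238.71/67.44 = 3.5393.
W = Q_C/COP_R = 2870/3.5393 = 811 W.

Ẇ_in ≈ 811 W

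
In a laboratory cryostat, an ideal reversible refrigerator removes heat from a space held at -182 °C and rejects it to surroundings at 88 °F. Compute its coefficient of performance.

T_H = 88 °F → (88 − 32) × 5/9 = 31.11 °C = 304.26 K.
T_C = -182 °C → -182 + 273.15 = 91.15 K.
Carnot COP: COP_R = T_C/(T_H − T_C) = 91.15/(304.26 − 91.15) = 0.428.

COP_R ≈ 0.428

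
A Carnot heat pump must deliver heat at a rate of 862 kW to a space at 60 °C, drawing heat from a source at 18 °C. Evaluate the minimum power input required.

T_H = 60 °C → 60 + 273.15 = 333.15 K.
T_C = 18 °C → 18 + 273.15 = 291.15 K.
The Carnot heat-pump COP is COP_HP = T_H/(T_H − T_C) = 333.15/42.00 = 7.9321.
W = Q_H/COP_HP = 862/7.9321 = 109 kW.

Ẇ_in ≈ 109 kW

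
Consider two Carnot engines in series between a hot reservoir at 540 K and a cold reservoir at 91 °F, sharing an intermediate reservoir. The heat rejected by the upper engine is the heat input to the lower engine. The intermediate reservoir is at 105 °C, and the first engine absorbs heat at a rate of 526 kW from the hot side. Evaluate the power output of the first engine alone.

Ẇ₁ ≈ 158 kW

T_C = 91 °F → (91 − 32) × 5/9 = 32.78 °C = 305.93 K.
T_m = 105 °C → 105 + 273.15 = 378.15 K.
First-stage efficiency η₁ = 1 − T_m/T_H = 1 − 378.15/540.00 = 0.2997.
W₁ = η₁·Q_H = 0.2997 × 526 = 158 kW.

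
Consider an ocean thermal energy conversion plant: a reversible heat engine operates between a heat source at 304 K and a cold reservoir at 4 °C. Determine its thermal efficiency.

T_C = 4 °C → 4 + 273.15 = 277.15 K.
The Carnot efficiency is η = 1 − T_C/T_H = 1 − 277.15/304.00 = 0.08832.

η ≈ 0.08832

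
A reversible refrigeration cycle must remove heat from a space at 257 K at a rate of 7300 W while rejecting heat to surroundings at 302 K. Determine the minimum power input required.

Ẇ_in ≈ 1280 W

For a reversible refrigerator, COP_R = T_C/(T_H − T_C) = 257.00/45.00 = 5.7111.
W = Q_C/COP_R = 7300/5.7111 = 1280 W.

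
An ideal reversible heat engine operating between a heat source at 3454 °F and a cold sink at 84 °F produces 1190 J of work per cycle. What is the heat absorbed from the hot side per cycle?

T_H = 3454 °F → (3454 − 32) × 5/9 = 1901.11 °C = 2174.26 K.
T_C = 84 °F → (84 − 32) × 5/9 = 28.89 °C = 302.04 K.
η_rev = 1 − T_C/T_H = 1 − 302.04/2174.26 = 0.8611.
Q_H = W/η = 1190/0.8611 = 1382 J.

Q_H ≈ 1382 J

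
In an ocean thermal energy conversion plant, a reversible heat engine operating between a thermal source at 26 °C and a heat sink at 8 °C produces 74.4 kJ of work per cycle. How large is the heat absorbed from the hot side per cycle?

T_H = 26 °C → 26 + 273.15 = 299.15 K.
T_C = 8 °C → 8 + 273.15 = 281.15 K.
Since the cycle is reversible, η = 1 − T_C/T_H = 1 − 281.15/299.15 = 0.0602.
Q_H = W/η = 74.4/0.0602 = 1240 kJ.

Q_H ≈ 1240 kJ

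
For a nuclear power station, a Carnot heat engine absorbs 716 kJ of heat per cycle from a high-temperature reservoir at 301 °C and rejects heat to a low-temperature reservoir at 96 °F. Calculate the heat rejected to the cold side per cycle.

Q_C ≈ 385.0 kJ

T_H = 301 °C → 301 + 273.15 = 574.15 K.
T_C = 96 °F → (96 − 32) × 5/9 = 35.56 °C = 308.71 K.
Since the cycle is reversible, η = 1 − T_C/T_H = 1 − 308.71/574.15 = 0.4623.
For a reversible cycle Q_C/Q_H = T_C/T_H, so Q_C = 716 × 308.71/574.15 = 385.0 kJ.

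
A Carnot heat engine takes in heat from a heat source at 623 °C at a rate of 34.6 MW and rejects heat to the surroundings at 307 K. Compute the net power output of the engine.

T_H = 623 °C → 623 + 273.15 = 896.15 K.
For a reversible engine, η = 1 − T_C/T_H = 1 − 307.00/896.15 = 0.6574.
W = η·Q_H = 0.6574 × 34.6 = 22.7 MW.

Ẇ ≈ 22.7 MW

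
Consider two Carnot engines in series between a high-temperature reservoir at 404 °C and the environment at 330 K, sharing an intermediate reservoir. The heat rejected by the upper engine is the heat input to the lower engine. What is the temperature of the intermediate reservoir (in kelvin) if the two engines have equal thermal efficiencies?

T_m ≈ 473 K

T_H = 404 °C → 404 + 273.15 = 677.15 K.
Equal efficiencies require 1 − T_m/T_H = 1 − T_C/T_m, i.e. T_m/T_H = T_C/T_m, so T_m = √(T_H·T_C) = √(677.15 × 330.00) = 473 K.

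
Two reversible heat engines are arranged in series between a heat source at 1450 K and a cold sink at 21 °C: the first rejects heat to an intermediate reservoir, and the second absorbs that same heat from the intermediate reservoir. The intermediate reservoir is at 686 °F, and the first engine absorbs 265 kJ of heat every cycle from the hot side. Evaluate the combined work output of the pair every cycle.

T_C = 21 °C → 21 + 273.15 = 294.15 K.
Two reversible stages in series are equivalent to a single Carnot engine between T_H and T_C, so η_total = 1 − T_C/T_H = 1 − 294.15/1450.00 = 0.7971.
W_total = η_total · Q_H = 0.7971 × 265 = 211.2 kJ.

W_total ≈ 211.2 kJ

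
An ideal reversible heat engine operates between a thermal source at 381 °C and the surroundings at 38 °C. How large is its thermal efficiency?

η ≈ 0.5243

T_H = 381 °C → 381 + 273.15 = 654.15 K.
T_C = 38 °C → 38 + 273.15 = 311.15 K.
η_rev = 1 − T_C/T_H = 1 − 311.15/654.15 = 0.5243.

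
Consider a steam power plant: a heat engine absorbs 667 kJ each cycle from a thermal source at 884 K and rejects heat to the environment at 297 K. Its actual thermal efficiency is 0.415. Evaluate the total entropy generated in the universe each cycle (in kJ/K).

W = η·Q_H = 0.415 × 667 = 276.8 kJ, so Q_C = Q_H − W = 390.2 kJ.
Entropy balance on the reservoirs: −Q_H/T_H = -0.7545 kJ/K, +Q_C/T_C = 1.314 kJ/K.
ΔS_univ = −Q_H/T_H + Q_C/T_C = 0.5593 kJ/K (> 0, since η = 0.415 < η_Carnot = 0.664).

ΔS_univ ≈ 0.5593 kJ/K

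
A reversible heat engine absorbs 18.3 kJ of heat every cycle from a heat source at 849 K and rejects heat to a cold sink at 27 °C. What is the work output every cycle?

T_C = 27 °C → 27 + 273.15 = 300.15 K.
η_rev = 1 − T_C/T_H = 1 − 300.15/849.00 = 0.6465.
W = η·Q_H = 0.6465 × 18.3 = 11.83 kJ.

W ≈ 11.83 kJ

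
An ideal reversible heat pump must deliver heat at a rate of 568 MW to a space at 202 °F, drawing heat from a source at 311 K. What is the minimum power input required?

Ẇ_in ≈ 87.4 MW

T_H = 202 °F → (202 − 32) × 5/9 = 94.44 °C = 367.59 K.
For a reversible heat pump, COP_HP = T_H/(T_H − T_C) = 367.59/56.59 = 6.4952.
W = Q_H/COP_HP = 568/6.4952 = 87.4 MW.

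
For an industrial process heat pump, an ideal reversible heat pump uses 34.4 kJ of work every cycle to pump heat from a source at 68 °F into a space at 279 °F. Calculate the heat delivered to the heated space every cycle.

T_H = 279 °F → (279 − 32) × 5/9 = 137.22 °C = 410.37 K.
T_C = 68 °F → (68 − 32) × 5/9 = 20.00 °C = 293.15 K.
COP_HP = T_H/(T_H − T_C) = 410.37/117.22 = 3.5008.
Q_H = COP_HP · W = 3.5008 × 34.4 = 120 kJ.

Q_H ≈ 120 kJ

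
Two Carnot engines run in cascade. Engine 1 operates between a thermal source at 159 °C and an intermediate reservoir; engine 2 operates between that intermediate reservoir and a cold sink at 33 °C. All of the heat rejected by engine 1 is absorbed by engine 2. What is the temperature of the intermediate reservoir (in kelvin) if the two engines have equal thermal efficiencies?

T_m ≈ 363.7 K

T_H = 159 °C → 159 + 273.15 = 432.15 K.
T_C = 33 °C → 33 + 273.15 = 306.15 K.
Equal efficiencies require 1 − T_m/T_H = 1 − T_C/T_m, i.e. T_m/T_H = T_C/T_m, so T_m = √(T_H·T_C) = √(432.15 × 306.15) = 363.7 K.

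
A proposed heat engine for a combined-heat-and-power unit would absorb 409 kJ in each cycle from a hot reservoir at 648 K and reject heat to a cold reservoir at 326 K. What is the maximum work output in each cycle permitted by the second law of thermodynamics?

No engine can exceed the Carnot limit: η_max = 1 − T_C/T_H = 1 − 326.00/648.00 = 0.4969.
W_max = η_max · Q_H = 0.4969 × 409 = 203 kJ.

W_max ≈ 203 kJ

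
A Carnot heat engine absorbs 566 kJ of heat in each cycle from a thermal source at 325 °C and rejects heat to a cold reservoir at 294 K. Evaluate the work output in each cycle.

T_H = 325 °C → 325 + 273.15 = 598.15 K.
Since the cycle is reversible, η = 1 − T_C/T_H = 1 − 294.00/598.15 = 0.5085.
W = η·Q_H = 0.5085 × 566 = 287.8 kJ.

W ≈ 287.8 kJ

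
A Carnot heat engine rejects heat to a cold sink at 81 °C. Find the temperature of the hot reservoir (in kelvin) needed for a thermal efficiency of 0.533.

T_C = 81 °C → 81 + 273.15 = 354.15 K.
From η = 1 − T_C/T_H, solving for T_H gives T_H = T_C/(1 − η) = 354.15/(1 − 0.533) = 758 K.

T_H ≈ 758 K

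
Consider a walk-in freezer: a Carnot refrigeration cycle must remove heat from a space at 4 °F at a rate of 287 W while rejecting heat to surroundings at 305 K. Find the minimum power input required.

Ẇ_in ≈ 52.8 W

T_C = 4 °F → (4 − 32) × 5/9 = -15.56 °C = 257.59 K.
Carnot COP: COP_R = T_C/(T_H − T_C) = 257.59/47.41 = 5.4338.
W = Q_C/COP_R = 287/5.4338 = 52.8 W.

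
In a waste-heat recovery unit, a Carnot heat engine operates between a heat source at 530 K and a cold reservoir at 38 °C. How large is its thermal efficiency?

T_C = 38 °C → 38 + 273.15 = 311.15 K.
η_rev = 1 − T_C/T_H = 1 − 311.15/530.00 = 0.4129.

η ≈ 0.4129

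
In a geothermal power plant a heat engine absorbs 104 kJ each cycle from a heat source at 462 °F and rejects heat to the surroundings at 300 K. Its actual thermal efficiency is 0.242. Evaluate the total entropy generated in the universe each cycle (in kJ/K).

ΔS_univ ≈ 0.0597 kJ/K

T_H = 462 °F → (462 − 32) × 5/9 = 238.89 °C = 512.04 K.
W = η·Q_H = 0.242 × 104 = 25.17 kJ, so Q_C = Q_H − W = 78.83 kJ.
Entropy balance on the reservoirs: −Q_H/T_H = -0.2031 kJ/K, +Q_C/T_C = 0.2628 kJ/K.
ΔS_univ = −Q_H/T_H + Q_C/T_C = 0.0597 kJ/K (> 0, since η = 0.242 < η_Carnot = 0.414).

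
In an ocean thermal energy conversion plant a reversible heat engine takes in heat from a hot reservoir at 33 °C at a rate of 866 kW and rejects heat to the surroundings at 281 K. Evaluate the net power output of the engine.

T_H = 33 °C → 33 + 273.15 = 306.15 K.
Carnot efficiency: η = 1 − T_C/T_H = 1 − 281.00/306.15 = 0.0821.
W = η·Q_H = 0.0821 × 866 = 71.1 kW.

Ẇ ≈ 71.1 kW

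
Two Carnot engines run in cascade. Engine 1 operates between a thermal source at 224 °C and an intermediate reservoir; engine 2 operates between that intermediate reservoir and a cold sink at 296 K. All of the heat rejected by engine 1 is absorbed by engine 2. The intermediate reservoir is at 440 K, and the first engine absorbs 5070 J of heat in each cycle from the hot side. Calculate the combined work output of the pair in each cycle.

W_total ≈ 2051 J

T_H = 224 °C → 224 + 273.15 = 497.15 K.
Two reversible stages in series are equivalent to a single Carnot engine between T_H and T_C, so η_total = 1 − T_C/T_H = 1 − 296.00/497.15 = 0.4046.
W_total = η_total · Q_H = 0.4046 × 5070 = 2051 J.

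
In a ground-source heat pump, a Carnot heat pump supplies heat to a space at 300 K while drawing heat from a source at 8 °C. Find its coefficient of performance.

COP_HP ≈ 15.9

T_C = 8 °C → 8 + 273.15 = 281.15 K.
The Carnot heat-pump COP is COP_HP = T_H/(T_H − T_C) = 300.00/(300.00 − 281.15) = 15.9.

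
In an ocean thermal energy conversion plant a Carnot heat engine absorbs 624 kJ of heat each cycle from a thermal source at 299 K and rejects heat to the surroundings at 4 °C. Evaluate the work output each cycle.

W ≈ 45.6 kJ

T_C = 4 °C → 4 + 273.15 = 277.15 K.
η_rev = 1 − T_C/T_H = 1 − 277.15/299.00 = 0.0731.
W = η·Q_H = 0.0731 × 624 = 45.6 kJ.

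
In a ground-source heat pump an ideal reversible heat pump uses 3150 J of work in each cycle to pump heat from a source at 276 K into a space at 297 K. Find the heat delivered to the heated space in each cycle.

Q_H ≈ 44600 J

COP_HP = T_H/(T_H − T_C) = 297.00/21.00 = 14.1429.
Q_H = COP_HP · W = 14.1429 × 3150 = 44600 J.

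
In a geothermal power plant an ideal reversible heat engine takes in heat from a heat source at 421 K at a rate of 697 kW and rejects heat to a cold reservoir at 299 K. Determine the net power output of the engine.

Ẇ ≈ 202.0 kW

Since the cycle is reversible, η = 1 − T_C/T_H = 1 − 299.00/421.00 = 0.2898.
W = η·Q_H = 0.2898 × 697 = 202.0 kW.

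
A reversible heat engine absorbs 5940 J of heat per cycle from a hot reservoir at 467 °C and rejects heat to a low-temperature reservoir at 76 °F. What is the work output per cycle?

W ≈ 3550 J

T_H = 467 °C → 467 + 273.15 = 740.15 K.
T_C = 76 °F → (76 − 32) × 5/9 = 24.44 °C = 297.59 K.
The Carnot efficiency is η = 1 − T_C/T_H = 1 − 297.59/740.15 = 0.5979.
W = η·Q_H = 0.5979 × 5940 = 3550 J.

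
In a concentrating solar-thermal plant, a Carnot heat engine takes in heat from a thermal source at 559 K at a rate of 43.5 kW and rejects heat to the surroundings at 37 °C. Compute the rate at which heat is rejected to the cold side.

T_C = 37 °C → 37 + 273.15 = 310.15 K.
For a reversible engine, η = 1 − T_C/T_H = 1 − 310.15/559.00 = 0.4452.
For a reversible cycle Q_C/Q_H = T_C/T_H, so Q_C = 43.5 × 310.15/559.00 = 24.1 kW.

Q̇_C ≈ 24.1 kW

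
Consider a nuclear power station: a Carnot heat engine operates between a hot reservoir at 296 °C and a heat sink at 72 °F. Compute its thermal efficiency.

η ≈ 0.481

T_H = 296 °C → 296 + 273.15 = 569.15 K.
T_C = 72 °F → (72 − 32) × 5/9 = 22.22 °C = 295.37 K.
The Carnot efficiency is η = 1 − T_C/T_H = 1 − 295.37/569.15 = 0.481.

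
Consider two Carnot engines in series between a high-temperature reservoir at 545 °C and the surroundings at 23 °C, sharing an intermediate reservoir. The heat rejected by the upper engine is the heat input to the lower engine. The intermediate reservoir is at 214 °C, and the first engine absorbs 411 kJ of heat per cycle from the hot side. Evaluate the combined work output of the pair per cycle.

W_total ≈ 262 kJ

T_H = 545 °C → 545 + 273.15 = 818.15 K.
T_C = 23 °C → 23 + 273.15 = 296.15 K.
Two reversible stages in series are equivalent to a single Carnot engine between T_H and T_C, so η_total = 1 − T_C/T_H = 1 − 296.15/818.15 = 0.6380.
W_total = η_total · Q_H = 0.6380 × 411 = 262 kJ.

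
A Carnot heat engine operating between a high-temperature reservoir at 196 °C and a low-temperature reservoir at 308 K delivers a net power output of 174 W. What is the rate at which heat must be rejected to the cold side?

Q̇_C ≈ 333 W

T_H = 196 °C → 196 + 273.15 = 469.15 K.
Carnot efficiency: η = 1 − T_C/T_H = 1 − 308.00/469.15 = 0.3435.
Since Q_C/Q_H = T_C/T_H and Q_H = W/η, Q_C = W·T_C/(T_H − T_C) = 174 × 308.00/161.15 = 333 W.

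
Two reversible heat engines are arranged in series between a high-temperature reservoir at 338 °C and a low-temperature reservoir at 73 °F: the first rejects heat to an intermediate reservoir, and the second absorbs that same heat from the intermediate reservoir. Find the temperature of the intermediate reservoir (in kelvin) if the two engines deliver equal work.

T_m ≈ 453.5 K

T_H = 338 °C → 338 + 273.15 = 611.15 K.
T_C = 73 °F → (73 − 32) × 5/9 = 22.78 °C = 295.93 K.
For reversible stages Q_m = Q_H·(T_m/T_H). Setting W₁ = Q_H(1 − T_m/T_H) equal to W₂ = Q_m(1 − T_C/T_m) = Q_H·(T_m − T_C)/T_H gives T_H − T_m = T_m − T_C, so T_m = (T_H + T_C)/2 = (611.15 + 295.93)/2 = 453.5 K.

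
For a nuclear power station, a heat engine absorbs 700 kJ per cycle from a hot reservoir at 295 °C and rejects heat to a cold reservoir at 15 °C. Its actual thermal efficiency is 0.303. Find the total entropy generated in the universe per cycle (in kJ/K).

ΔS_univ ≈ 0.4611 kJ/K

T_H = 295 °C → 295 + 273.15 = 568.15 K.
T_C = 15 °C → 15 + 273.15 = 288.15 K.
W = η·Q_H = 0.303 × 700 = 212.1 kJ, so Q_C = Q_H − W = 487.9 kJ.
Entropy balance on the reservoirs: −Q_H/T_H = -1.232 kJ/K, +Q_C/T_C = 1.693 kJ/K.
ΔS_univ = −Q_H/T_H + Q_C/T_C = 0.4611 kJ/K (> 0, since η = 0.303 < η_Carnot = 0.493).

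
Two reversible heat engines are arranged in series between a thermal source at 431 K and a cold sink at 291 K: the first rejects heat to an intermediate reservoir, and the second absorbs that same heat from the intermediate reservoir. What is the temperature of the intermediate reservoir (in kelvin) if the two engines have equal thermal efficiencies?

T_m ≈ 354.1 K

Equal efficiencies require 1 − T_m/T_H = 1 − T_C/T_m, i.e. T_m/T_H = T_C/T_m, so T_m = √(T_H·T_C) = √(431.00 × 291.00) = 354.1 K.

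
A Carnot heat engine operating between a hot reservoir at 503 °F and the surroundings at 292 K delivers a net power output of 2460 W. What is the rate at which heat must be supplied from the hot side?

T_H = 503 °F → (503 − 32) × 5/9 = 261.67 °C = 534.82 K.
The Carnot efficiency is η = 1 − T_C/T_H = 1 − 292.00/534.82 = 0.4540.
Q_H = W/η = 2460/0.4540 = 5420 W.

Q̇_H ≈ 5420 W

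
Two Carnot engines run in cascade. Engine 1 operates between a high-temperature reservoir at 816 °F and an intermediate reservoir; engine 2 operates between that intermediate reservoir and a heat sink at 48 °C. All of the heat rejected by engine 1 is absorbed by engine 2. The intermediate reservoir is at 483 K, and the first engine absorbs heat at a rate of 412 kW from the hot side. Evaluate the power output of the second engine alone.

Ẇ₂ ≈ 94.1 kW

T_H = 816 °F → (816 − 32) × 5/9 = 435.56 °C = 708.71 K.
T_C = 48 °C → 48 + 273.15 = 321.15 K.
Heat entering the second stage: Q_m = Q_H·(T_m/T_H) = 412 × 483.00/708.71 = 281 kW.
Second-stage efficiency η₂ = 1 − T_C/T_m = 1 − 321.15/483.00 = 0.3351, so W₂ = η₂·Q_m = 94.1 kW.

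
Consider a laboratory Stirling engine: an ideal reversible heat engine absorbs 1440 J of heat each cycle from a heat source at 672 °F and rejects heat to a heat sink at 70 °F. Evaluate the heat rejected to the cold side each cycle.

Q_C ≈ 674 J

T_H = 672 °F → (672 − 32) × 5/9 = 355.56 °C = 628.71 K.
T_C = 70 °F → (70 − 32) × 5/9 = 21.11 °C = 294.26 K.
The Carnot efficiency is η = 1 − T_C/T_H = 1 − 294.26/628.71 = 0.5320.
For a reversible cycle Q_C/Q_H = T_C/T_H, so Q_C = 1440 × 294.26/628.71 = 674 J.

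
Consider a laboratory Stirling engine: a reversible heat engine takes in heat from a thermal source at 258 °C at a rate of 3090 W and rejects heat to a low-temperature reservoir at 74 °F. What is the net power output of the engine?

T_H = 258 °C → 258 + 273.15 = 531.15 K.
T_C = 74 °F → (74 − 32) × 5/9 = 23.33 °C = 296.48 K.
η_rev = 1 − T_C/T_H = 1 − 296.48/531.15 = 0.4418.
W = η·Q_H = 0.4418 × 3090 = 1365 W.

Ẇ ≈ 1365 W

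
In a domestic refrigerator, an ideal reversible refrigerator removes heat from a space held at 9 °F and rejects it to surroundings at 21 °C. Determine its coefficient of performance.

COP_R ≈ 7.71

T_H = 21 °C → 21 + 273.15 = 294.15 K.
T_C = 9 °F → (9 − 32) × 5/9 = -12.78 °C = 260.37 K.
Carnot COP: COP_R = T_C/(T_H − T_C) = 260.37/(294.15 − 260.37) = 7.71.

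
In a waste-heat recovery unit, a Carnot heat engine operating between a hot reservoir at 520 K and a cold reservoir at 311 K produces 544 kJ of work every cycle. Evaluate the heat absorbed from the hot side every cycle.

Q_H ≈ 1350 kJ

Carnot efficiency: η = 1 − T_C/T_H = 1 − 311.00/520.00 = 0.4019.
Q_H = W/η = 544/0.4019 = 1350 kJ.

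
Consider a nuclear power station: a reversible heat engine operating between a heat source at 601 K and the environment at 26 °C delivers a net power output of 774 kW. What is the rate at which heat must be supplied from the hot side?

T_C = 26 °C → 26 + 273.15 = 299.15 K.
η_rev = 1 − T_C/T_H = 1 − 299.15/601.00 = 0.5022.
Q_H = W/η = 774/0.5022 = 1540 kW.

Q̇_H ≈ 1540 kW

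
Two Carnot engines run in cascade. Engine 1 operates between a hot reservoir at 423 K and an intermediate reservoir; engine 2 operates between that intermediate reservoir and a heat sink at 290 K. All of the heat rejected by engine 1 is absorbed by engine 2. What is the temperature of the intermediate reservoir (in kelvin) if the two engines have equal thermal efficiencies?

Equal efficiencies require 1 − T_m/T_H = 1 − T_C/T_m, i.e. T_m/T_H = T_C/T_m, so T_m = √(T_H·T_C) = √(423.00 × 290.00) = 350 K.

T_m ≈ 350 K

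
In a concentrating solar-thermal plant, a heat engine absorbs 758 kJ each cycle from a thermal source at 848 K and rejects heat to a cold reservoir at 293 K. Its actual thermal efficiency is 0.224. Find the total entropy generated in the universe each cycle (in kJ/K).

ΔS_univ ≈ 1.114 kJ/K

W = η·Q_H = 0.224 × 758 = 169.8 kJ, so Q_C = Q_H − W = 588.2 kJ.
The hot reservoir loses entropy Q_H/T_H = 758/848.00 = 0.8939 kJ/K; the cold reservoir gains Q_C/T_C = 588.2/293.00 = 2.008 kJ/K.
ΔS_univ = −Q_H/T_H + Q_C/T_C = 1.114 kJ/K (> 0, since η = 0.224 < η_Carnot = 0.654).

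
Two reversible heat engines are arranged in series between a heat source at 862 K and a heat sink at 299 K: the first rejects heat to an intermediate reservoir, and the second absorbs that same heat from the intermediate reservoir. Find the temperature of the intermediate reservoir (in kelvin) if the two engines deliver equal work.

T_m ≈ 580 K

For reversible stages Q_m = Q_H·(T_m/T_H). Setting W₁ = Q_H(1 − T_m/T_H) equal to W₂ = Q_m(1 − T_C/T_m) = Q_H·(T_m − T_C)/T_H gives T_H − T_m = T_m − T_C, so T_m = (T_H + T_C)/2 = (862.00 + 299.00)/2 = 580 K.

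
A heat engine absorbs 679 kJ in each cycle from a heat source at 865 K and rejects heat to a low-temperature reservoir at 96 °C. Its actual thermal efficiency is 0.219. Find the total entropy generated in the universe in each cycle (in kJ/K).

T_C = 96 °C → 96 + 273.15 = 369.15 K.
W = η·Q_H = 0.219 × 679 = 148.7 kJ, so Q_C = Q_H − W = 530.3 kJ.
Entropy balance on the reservoirs: −Q_H/T_H = -0.7850 kJ/K, +Q_C/T_C = 1.437 kJ/K.
ΔS_univ = −Q_H/T_H + Q_C/T_C = 0.6516 kJ/K (> 0, since η = 0.219 < η_Carnot = 0.573).

ΔS_univ ≈ 0.6516 kJ/K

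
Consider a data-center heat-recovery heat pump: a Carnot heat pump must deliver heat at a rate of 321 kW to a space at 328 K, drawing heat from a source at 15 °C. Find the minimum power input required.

T_C = 15 °C → 15 + 273.15 = 288.15 K.
The Carnot heat-pump COP is COP_HP = T_H/(T_H − T_C) = 328.00/39.85 = 8.2309.
W = Q_H/COP_HP = 321/8.2309 = 39.0 kW.

Ẇ_in ≈ 39.0 kW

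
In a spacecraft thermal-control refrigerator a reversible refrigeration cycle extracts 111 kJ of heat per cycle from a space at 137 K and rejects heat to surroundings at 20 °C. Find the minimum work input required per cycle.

W_in ≈ 127 kJ

T_H = 20 °C → 20 + 273.15 = 293.15 K.
COP_R = T_C/(T_H − T_C) = 137.00/156.15 = 0.8774.
W = Q_C/COP_R = 111/0.8774 = 127 kJ.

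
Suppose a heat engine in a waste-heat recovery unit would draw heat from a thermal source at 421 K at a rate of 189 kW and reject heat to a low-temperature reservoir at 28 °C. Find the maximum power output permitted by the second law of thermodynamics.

Ẇ_max ≈ 53.80 kW

T_C = 28 °C → 28 + 273.15 = 301.15 K.
The second-law ceiling is the Carnot efficiency, η_max = 1 − T_C/T_H = 1 − 301.15/421.00 = 0.2847.
W_max = η_max · Q_H = 0.2847 × 189 = 53.80 kW.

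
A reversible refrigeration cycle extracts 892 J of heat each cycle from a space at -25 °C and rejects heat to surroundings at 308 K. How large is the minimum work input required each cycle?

T_C = -25 °C → -25 + 273.15 = 248.15 K.
The reversible coefficient of performance is COP_R = T_C/(T_H − T_C) = 248.15/59.85 = 4.1462.
W = Q_C/COP_R = 892/4.1462 = 215.1 J.

W_in ≈ 215.1 J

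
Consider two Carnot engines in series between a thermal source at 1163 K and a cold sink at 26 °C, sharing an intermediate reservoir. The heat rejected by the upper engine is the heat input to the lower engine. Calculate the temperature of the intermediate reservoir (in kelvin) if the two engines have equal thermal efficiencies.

T_m ≈ 590 K

T_C = 26 °C → 26 + 273.15 = 299.15 K.
Equal efficiencies require 1 − T_m/T_H = 1 − T_C/T_m, i.e. T_m/T_H = T_C/T_m, so T_m = √(T_H·T_C) = √(1163.00 × 299.15) = 590 K.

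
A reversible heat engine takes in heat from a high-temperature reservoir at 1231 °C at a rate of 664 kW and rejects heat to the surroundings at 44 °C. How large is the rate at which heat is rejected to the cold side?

T_H = 1231 °C → 1231 + 273.15 = 1504.15 K.
T_C = 44 °C → 44 + 273.15 = 317.15 K.
For a reversible engine, η = 1 − T_C/T_H = 1 − 317.15/1504.15 = 0.7892.
For a reversible cycle Q_C/Q_H = T_C/T_H, so Q_C = 664 × 317.15/1504.15 = 140.0 kW.

Q̇_C ≈ 140.0 kW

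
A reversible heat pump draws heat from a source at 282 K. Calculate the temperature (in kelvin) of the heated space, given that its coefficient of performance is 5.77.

T_H ≈ 341.1 K

COP_HP = T_H/(T_H − T_C) ⇒ T_H = T_C·COP_HP/(COP_HP − 1) = 282.00 × 5.77/(5.77 − 1) = 341.1 K.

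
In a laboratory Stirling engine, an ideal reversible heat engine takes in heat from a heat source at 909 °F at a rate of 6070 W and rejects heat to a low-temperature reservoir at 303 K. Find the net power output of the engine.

Ẇ ≈ 3650 W

T_H = 909 °F → (909 − 32) × 5/9 = 487.22 °C = 760.37 K.
For a reversible engine, η = 1 − T_C/T_H = 1 − 303.00/760.37 = 0.6015.
W = η·Q_H = 0.6015 × 6070 = 3650 W.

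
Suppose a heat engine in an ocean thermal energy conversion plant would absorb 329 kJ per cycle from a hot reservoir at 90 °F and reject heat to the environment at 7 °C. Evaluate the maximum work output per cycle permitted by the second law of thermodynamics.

W_max ≈ 27.2 kJ

T_H = 90 °F → (90 − 32) × 5/9 = 32.22 °C = 305.37 K.
T_C = 7 °C → 7 + 273.15 = 280.15 K.
No engine can exceed the Carnot limit: η_max = 1 − T_C/T_H = 1 − 280.15/305.37 = 0.0826.
W_max = η_max · Q_H = 0.0826 × 329 = 27.2 kJ.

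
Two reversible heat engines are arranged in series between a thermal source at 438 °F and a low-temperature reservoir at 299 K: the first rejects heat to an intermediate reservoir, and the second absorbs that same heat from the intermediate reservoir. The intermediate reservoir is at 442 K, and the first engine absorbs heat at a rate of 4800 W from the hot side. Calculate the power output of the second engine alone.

T_H = 438 °F → (438 − 32) × 5/9 = 225.56 °C = 498.71 K.
Heat entering the second stage: Q_m = Q_H·(T_m/T_H) = 4800 × 442.00/498.71 = 4250 W.
Second-stage efficiency η₂ = 1 − T_C/T_m = 1 − 299.00/442.00 = 0.3235, so W₂ = η₂·Q_m = 1380 W.

Ẇ₂ ≈ 1380 W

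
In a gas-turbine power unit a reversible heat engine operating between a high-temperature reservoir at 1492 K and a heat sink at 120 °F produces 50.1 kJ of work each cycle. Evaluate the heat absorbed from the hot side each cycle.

T_C = 120 °F → (120 − 32) × 5/9 = 48.89 °C = 322.04 K.
Since the cycle is reversible, η = 1 − T_C/T_H = 1 − 322.04/1492.00 = 0.7842.
Q_H = W/η = 50.1/0.7842 = 63.9 kJ.

Q_H ≈ 63.9 kJ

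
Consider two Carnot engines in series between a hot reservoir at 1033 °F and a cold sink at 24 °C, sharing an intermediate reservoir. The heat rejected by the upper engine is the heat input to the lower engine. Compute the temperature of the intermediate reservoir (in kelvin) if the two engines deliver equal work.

T_m ≈ 563 K

T_H = 1033 °F → (1033 − 32) × 5/9 = 556.11 °C = 829.26 K.
T_C = 24 °C → 24 + 273.15 = 297.15 K.
For reversible stages Q_m = Q_H·(T_m/T_H). Setting W₁ = Q_H(1 − T_m/T_H) equal to W₂ = Q_m(1 − T_C/T_m) = Q_H·(T_m − T_C)/T_H gives T_H − T_m = T_m − T_C, so T_m = (T_H + T_C)/2 = (829.26 + 297.15)/2 = 563 K.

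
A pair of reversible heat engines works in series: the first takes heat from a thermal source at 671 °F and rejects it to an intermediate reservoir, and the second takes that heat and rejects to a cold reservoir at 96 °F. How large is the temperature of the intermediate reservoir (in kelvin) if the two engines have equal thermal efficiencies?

T_H = 671 °F → (671 − 32) × 5/9 = 355.00 °C = 628.15 K.
T_C = 96 °F → (96 − 32) × 5/9 = 35.56 °C = 308.71 K.
Equal efficiencies require 1 − T_m/T_H = 1 − T_C/T_m, i.e. T_m/T_H = T_C/T_m, so T_m = √(T_H·T_C) = √(628.15 × 308.71) = 440 K.

T_m ≈ 440 K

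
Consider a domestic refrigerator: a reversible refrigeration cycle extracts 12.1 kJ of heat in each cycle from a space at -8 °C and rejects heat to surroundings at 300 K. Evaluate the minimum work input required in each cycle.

T_C = -8 °C → -8 + 273.15 = 265.15 K.
COP_R = T_C/(T_H − T_C) = 265.15/34.85 = 7.6083.
W = Q_C/COP_R = 12.1/7.6083 = 1.590 kJ.

W_in ≈ 1.590 kJ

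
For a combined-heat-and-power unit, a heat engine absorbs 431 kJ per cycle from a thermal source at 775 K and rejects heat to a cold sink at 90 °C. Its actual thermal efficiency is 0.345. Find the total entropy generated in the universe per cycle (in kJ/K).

T_C = 90 °C → 90 + 273.15 = 363.15 K.
W = η·Q_H = 0.345 × 431 = 148.7 kJ, so Q_C = Q_H − W = 282.3 kJ.
Entropy balance on the reservoirs: −Q_H/T_H = -0.5561 kJ/K, +Q_C/T_C = 0.7774 kJ/K.
ΔS_univ = −Q_H/T_H + Q_C/T_C = 0.221 kJ/K (> 0, since η = 0.345 < η_Carnot = 0.531).

ΔS_univ ≈ 0.221 kJ/K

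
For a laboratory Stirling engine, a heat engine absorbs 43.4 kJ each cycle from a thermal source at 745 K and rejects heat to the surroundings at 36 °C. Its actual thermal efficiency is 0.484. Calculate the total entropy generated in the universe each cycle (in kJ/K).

ΔS_univ ≈ 0.01418 kJ/K

T_C = 36 °C → 36 + 273.15 = 309.15 K.
W = η·Q_H = 0.484 × 43.4 = 21.01 kJ, so Q_C = Q_H − W = 22.39 kJ.
Reservoir entropy changes: ΔS_H = −Q_H/T_H = −43.4/745.00 = -0.05826 kJ/K and ΔS_C = +Q_C/T_C = 22.39/309.15 = 0.07244 kJ/K.
ΔS_univ = −Q_H/T_H + Q_C/T_C = 0.01418 kJ/K (> 0, since η = 0.484 < η_Carnot = 0.585).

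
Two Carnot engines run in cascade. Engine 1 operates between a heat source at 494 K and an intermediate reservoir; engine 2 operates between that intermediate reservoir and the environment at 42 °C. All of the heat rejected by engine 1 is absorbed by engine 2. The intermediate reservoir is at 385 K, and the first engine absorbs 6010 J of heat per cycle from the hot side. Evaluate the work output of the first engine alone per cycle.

T_C = 42 °C → 42 + 273.15 = 315.15 K.
First-stage efficiency η₁ = 1 − T_m/T_H = 1 − 385.00/494.00 = 0.2206.
W₁ = η₁·Q_H = 0.2206 × 6010 = 1330 J.

W₁ ≈ 1330 J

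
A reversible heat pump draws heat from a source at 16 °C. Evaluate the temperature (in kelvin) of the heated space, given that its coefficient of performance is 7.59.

T_C = 16 °C → 16 + 273.15 = 289.15 K.
COP_HP = T_H/(T_H − T_C) ⇒ T_H = T_C·COP_HP/(COP_HP − 1) = 289.15 × 7.59/(7.59 − 1) = 333 K.

T_H ≈ 333 K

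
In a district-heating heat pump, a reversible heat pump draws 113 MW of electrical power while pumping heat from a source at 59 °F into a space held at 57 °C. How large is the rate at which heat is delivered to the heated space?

Q̇_H ≈ 888 MW

T_H = 57 °C → 57 + 273.15 = 330.15 K.
T_C = 59 °F → (59 − 32) × 5/9 = 15.00 °C = 288.15 K.
The Carnot heat-pump COP is COP_HP = T_H/(T_H − T_C) = 330.15/42.00 = 7.8607.
Q_H = COP_HP · W = 7.8607 × 113 = 888 MW.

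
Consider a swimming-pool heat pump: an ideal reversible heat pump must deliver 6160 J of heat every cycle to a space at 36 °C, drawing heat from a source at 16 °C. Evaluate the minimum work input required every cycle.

T_H = 36 °C → 36 + 273.15 = 309.15 K.
T_C = 16 °C → 16 + 273.15 = 289.15 K.
COP_HP = T_H/(T_H − T_C) = 309.15/20.00 = 15.4575.
W = Q_H/COP_HP = 6160/15.4575 = 399 J.

W_in ≈ 399 J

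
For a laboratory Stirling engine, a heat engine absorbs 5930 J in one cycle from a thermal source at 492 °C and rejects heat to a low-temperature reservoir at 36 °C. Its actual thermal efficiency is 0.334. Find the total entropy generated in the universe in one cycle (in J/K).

T_H = 492 °C → 492 + 273.15 = 765.15 K.
T_C = 36 °C → 36 + 273.15 = 309.15 K.
W = η·Q_H = 0.334 × 5930 = 1981 J, so Q_C = Q_H − W = 3949 J.
Entropy balance on the reservoirs: −Q_H/T_H = -7.750 J/K, +Q_C/T_C = 12.77 J/K.
ΔS_univ = −Q_H/T_H + Q_C/T_C = 5.02 J/K (> 0, since η = 0.334 < η_Carnot = 0.596).

ΔS_univ ≈ 5.02 J/K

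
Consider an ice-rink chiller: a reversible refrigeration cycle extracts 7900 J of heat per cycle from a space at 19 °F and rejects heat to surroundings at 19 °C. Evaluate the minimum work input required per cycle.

W_in ≈ 779.0 J

T_H = 19 °C → 19 + 273.15 = 292.15 K.
T_C = 19 °F → (19 − 32) × 5/9 = -7.22 °C = 265.93 K.
COP_R = T_C/(T_H − T_C) = 265.93/26.22 = 10.1413.
W = Q_C/COP_R = 7900/10.1413 = 779.0 J.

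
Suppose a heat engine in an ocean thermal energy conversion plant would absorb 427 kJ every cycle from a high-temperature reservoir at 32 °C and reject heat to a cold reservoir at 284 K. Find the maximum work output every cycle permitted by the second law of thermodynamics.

T_H = 32 °C → 32 + 273.15 = 305.15 K.
No engine can exceed the Carnot limit: η_max = 1 − T_C/T_H = 1 − 284.00/305.15 = 0.0693.
W_max = η_max · Q_H = 0.0693 × 427 = 29.6 kJ.

W_max ≈ 29.6 kJ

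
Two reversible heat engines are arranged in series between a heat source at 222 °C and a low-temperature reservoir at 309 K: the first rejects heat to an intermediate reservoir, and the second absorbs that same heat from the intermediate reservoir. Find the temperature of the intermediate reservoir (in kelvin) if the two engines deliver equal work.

T_H = 222 °C → 222 + 273.15 = 495.15 K.
For reversible stages Q_m = Q_H·(T_m/T_H). Setting W₁ = Q_H(1 − T_m/T_H) equal to W₂ = Q_m(1 − T_C/T_m) = Q_H·(T_m − T_C)/T_H gives T_H − T_m = T_m − T_C, so T_m = (T_H + T_C)/2 = (495.15 + 309.00)/2 = 402 K.

T_m ≈ 402 K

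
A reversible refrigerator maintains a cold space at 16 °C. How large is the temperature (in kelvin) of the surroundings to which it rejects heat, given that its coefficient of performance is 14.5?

T_H ≈ 309 K

T_C = 16 °C → 16 + 273.15 = 289.15 K.
COP_R = T_C/(T_H − T_C) ⇒ T_H = T_C·(1 + 1/COP_R) = 289.15 × (1 + 1/14.5) = 309 K.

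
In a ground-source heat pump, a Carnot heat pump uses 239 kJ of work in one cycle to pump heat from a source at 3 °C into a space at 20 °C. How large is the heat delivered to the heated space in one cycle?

Q_H ≈ 4121 kJ

T_H = 20 °C → 20 + 273.15 = 293.15 K.
T_C = 3 °C → 3 + 273.15 = 276.15 K.
Reversible heating COP: COP_HP = T_H/(T_H − T_C) = 293.15/17.00 = 17.2441.
Q_H = COP_HP · W = 17.2441 × 239 = 4121 kJ.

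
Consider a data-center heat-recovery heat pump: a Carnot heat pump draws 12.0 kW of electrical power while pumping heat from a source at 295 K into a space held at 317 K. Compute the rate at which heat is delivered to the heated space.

Q̇_H ≈ 173 kW

The Carnot heat-pump COP is COP_HP = T_H/(T_H − T_C) = 317.00/22.00 = 14.4091.
Q_H = COP_HP · W = 14.4091 × 12.0 = 173 kW.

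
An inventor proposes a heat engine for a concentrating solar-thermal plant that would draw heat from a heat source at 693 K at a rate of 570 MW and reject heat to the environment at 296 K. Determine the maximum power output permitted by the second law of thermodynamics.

Ẇ_max ≈ 326.5 MW

The upper bound on efficiency is η_max = 1 − T_C/T_H = 1 − 296.00/693.00 = 0.5729.
W_max = η_max · Q_H = 0.5729 × 570 = 326.5 MW.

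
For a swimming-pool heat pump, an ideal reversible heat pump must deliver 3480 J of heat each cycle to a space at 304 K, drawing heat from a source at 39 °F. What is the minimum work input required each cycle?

T_C = 39 °F → (39 − 32) × 5/9 = 3.89 °C = 277.04 K.
COP_HP = T_H/(T_H − T_C) = 304.00/26.96 = 11.2755.
W = Q_H/COP_HP = 3480/11.2755 = 308.6 J.

W_in ≈ 308.6 J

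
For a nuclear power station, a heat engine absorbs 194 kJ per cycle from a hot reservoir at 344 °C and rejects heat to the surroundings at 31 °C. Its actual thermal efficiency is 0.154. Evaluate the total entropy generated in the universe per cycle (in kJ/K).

ΔS_univ ≈ 0.2253 kJ/K

T_H = 344 °C → 344 + 273.15 = 617.15 K.
T_C = 31 °C → 31 + 273.15 = 304.15 K.
W = η·Q_H = 0.154 × 194 = 29.88 kJ, so Q_C = Q_H − W = 164.1 kJ.
Reservoir entropy changes: ΔS_H = −Q_H/T_H = −194/617.15 = -0.3143 kJ/K and ΔS_C = +Q_C/T_C = 164.1/304.15 = 0.5396 kJ/K.
ΔS_univ = −Q_H/T_H + Q_C/T_C = 0.2253 kJ/K (> 0, since η = 0.154 < η_Carnot = 0.507).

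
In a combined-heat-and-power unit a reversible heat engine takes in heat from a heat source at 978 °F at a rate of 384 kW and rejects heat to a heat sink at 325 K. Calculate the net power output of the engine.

T_H = 978 °F → (978 − 32) × 5/9 = 525.56 °C = 798.71 K.
The Carnot efficiency is η = 1 − T_C/T_H = 1 − 325.00/798.71 = 0.5931.
W = η·Q_H = 0.5931 × 384 = 228 kW.

Ẇ ≈ 228 kW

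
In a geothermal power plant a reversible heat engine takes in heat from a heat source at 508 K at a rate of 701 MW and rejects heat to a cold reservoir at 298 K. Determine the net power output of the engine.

For a reversible engine, η = 1 − T_C/T_H = 1 − 298.00/508.00 = 0.4134.
W = η·Q_H = 0.4134 × 701 = 290 MW.

Ẇ ≈ 290 MW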